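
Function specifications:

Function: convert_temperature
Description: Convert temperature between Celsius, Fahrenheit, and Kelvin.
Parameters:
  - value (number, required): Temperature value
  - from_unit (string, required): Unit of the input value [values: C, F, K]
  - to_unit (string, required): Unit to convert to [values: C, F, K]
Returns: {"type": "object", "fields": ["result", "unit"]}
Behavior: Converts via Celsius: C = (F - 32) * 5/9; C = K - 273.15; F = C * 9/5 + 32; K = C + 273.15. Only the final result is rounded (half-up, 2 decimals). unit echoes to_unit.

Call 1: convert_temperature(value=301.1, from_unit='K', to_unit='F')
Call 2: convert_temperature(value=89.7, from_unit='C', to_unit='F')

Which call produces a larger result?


Call 1:
  To C: 301.1 - 273.15 = 27.95
  To F: 27.95 * 9/5 + 32 = 82.31
  Round to 2 decimals: 82.31
  -> 82.31 F
Call 2:
  Input already in C: 89.7
  To F: 89.7 * 9/5 + 32 = 193.46
  Round to 2 decimals: 193.46
  -> 193.46 F
Call 2 (193.46 F)


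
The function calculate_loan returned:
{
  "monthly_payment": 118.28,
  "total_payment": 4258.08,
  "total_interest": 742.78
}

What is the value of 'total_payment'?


4258.08


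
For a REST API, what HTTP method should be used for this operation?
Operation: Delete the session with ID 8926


GET = read, POST = create, PUT = update/replace, DELETE = remove
This operation is a removal.
DELETE


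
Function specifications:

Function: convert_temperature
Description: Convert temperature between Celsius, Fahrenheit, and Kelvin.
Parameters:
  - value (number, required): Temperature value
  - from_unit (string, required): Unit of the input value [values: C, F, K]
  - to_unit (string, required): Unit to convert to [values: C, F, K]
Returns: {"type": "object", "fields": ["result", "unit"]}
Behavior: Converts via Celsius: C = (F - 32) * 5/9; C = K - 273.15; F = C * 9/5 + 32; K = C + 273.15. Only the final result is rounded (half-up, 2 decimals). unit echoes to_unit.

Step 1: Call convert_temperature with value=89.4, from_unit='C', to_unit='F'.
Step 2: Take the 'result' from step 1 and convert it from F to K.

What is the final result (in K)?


Step 1: convert_temperature(value=89.4, from_unit=C, to_unit=F)
  Input already in C: 89.4
  To F: 89.4 * 9/5 + 32 = 192.92
  Round to 2 decimals: 192.92
  -> result = 192.92 F
Step 2: convert_temperature(value=192.92, from_unit=F, to_unit=K)
  To C: (192.92 - 32) * 5/9 = 89.4
  To K: 89.4 + 273.15 = 362.55
  Round to 2 decimals: 362.55
  -> result = 362.55 K
362.55 K


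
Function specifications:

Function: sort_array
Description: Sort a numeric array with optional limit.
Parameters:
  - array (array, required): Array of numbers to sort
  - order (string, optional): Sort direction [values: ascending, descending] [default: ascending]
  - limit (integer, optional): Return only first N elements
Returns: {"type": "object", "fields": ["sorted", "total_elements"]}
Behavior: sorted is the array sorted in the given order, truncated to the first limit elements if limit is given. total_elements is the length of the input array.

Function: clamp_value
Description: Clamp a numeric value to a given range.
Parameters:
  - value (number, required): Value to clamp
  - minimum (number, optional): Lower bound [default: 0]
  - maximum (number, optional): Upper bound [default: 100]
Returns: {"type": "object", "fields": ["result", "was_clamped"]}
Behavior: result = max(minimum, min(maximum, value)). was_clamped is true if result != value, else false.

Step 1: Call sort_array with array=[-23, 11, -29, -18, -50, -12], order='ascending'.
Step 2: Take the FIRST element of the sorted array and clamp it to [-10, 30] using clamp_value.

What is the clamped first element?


Step 1: sort_array(order=ascending)
  sorted: [-50, -29, -23, -18, -12, 11]
  -> first element = -50
Step 2: clamp_value(value=-50, minimum=-10, maximum=30)
  result = max(-10, min(30, -50)) = max(-10, -50) = -10
  was_clamped = (-10 != -50) = true
  -> result = -10
-10


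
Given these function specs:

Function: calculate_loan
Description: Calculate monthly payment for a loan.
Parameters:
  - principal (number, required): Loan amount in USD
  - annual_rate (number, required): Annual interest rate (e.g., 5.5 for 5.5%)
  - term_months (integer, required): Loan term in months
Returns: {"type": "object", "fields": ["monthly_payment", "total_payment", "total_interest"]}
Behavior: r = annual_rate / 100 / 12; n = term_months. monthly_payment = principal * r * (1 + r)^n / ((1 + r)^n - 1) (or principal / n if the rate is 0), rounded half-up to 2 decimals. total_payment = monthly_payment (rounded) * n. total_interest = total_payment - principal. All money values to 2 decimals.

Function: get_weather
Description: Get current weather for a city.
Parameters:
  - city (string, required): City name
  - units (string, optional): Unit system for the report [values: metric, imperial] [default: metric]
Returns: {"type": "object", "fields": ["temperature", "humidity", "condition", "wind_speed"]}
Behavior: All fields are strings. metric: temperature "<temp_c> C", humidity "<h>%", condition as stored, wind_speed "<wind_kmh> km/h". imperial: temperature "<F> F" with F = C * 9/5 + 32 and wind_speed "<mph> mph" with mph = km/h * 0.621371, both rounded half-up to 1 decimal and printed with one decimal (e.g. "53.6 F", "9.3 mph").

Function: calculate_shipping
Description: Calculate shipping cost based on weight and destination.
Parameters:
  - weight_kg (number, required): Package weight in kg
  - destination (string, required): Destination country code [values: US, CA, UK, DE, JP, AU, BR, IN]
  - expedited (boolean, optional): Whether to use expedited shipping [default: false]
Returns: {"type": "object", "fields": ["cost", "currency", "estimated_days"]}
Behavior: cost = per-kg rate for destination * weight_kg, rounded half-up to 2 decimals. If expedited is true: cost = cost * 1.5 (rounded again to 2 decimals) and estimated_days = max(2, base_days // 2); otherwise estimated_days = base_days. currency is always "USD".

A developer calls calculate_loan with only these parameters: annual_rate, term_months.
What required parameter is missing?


Required parameters: principal, annual_rate, term_months
Provided: annual_rate, term_months
Missing: principal
principal


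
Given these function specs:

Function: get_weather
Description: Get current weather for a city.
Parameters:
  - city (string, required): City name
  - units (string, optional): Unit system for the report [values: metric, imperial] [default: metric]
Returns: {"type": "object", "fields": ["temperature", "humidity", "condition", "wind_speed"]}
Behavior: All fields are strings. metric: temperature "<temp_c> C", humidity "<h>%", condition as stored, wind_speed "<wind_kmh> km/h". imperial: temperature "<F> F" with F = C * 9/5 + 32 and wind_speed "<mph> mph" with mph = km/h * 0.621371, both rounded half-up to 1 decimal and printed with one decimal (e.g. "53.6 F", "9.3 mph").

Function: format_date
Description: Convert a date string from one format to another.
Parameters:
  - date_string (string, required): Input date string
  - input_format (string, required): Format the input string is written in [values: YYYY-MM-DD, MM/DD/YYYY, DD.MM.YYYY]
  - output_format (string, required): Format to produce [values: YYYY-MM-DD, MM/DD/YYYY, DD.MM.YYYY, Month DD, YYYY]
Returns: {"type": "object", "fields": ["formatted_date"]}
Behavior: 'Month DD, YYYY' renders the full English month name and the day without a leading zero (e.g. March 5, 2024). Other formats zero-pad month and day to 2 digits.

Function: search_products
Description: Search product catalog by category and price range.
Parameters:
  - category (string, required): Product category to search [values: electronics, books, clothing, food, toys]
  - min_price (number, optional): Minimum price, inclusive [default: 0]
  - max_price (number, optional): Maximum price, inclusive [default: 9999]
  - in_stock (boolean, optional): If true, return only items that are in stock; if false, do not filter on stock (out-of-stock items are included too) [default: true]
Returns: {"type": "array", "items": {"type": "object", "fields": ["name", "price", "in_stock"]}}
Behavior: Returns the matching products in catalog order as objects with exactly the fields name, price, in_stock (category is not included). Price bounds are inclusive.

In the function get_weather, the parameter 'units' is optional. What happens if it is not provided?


The get_weather spec declares:
  - units (string, optional): Unit system for the report [values: metric, imperial] [default: metric]
It defaults to metric


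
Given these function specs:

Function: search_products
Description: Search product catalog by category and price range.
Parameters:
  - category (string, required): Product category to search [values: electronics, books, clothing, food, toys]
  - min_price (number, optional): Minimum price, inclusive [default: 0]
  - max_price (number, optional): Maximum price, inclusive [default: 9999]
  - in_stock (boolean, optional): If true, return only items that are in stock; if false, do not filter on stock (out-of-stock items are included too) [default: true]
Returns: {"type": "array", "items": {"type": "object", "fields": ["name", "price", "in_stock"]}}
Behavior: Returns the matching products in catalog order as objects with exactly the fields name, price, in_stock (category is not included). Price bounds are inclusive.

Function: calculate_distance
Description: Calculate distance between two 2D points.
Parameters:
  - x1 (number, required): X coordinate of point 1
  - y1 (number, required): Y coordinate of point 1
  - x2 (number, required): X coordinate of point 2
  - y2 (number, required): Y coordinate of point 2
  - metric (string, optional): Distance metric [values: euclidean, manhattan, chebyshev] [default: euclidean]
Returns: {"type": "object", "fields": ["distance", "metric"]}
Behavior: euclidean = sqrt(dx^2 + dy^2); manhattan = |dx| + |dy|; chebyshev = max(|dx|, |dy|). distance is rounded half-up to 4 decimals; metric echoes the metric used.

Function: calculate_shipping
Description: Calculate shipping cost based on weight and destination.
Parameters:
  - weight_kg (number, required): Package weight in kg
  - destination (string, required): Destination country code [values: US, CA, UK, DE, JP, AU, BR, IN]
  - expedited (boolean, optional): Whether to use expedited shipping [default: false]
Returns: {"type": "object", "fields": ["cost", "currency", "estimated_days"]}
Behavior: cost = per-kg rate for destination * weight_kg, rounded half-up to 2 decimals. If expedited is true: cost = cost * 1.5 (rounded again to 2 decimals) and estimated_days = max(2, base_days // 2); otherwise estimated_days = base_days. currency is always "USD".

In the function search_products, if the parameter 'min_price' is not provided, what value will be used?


The search_products spec declares:
  - min_price (number, optional): Minimum price, inclusive [default: 0]
Default:
0


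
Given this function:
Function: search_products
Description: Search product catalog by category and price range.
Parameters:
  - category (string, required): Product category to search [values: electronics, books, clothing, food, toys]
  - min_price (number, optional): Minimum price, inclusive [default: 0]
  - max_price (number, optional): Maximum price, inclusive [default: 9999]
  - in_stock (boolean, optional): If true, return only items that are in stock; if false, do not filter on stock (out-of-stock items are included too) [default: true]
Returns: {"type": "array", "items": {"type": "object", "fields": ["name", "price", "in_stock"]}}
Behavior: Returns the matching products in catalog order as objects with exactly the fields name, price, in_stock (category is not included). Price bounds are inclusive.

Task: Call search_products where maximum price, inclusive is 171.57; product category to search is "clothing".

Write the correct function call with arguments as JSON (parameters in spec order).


Mapping each described value to its parameter name:
  'Maximum price, inclusive' -> max_price = 171.57
  'Product category to search' -> category = "clothing"
search_products({"category": "clothing", "max_price": 171.57})


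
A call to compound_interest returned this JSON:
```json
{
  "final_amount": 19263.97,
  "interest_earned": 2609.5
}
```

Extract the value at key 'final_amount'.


19263.97


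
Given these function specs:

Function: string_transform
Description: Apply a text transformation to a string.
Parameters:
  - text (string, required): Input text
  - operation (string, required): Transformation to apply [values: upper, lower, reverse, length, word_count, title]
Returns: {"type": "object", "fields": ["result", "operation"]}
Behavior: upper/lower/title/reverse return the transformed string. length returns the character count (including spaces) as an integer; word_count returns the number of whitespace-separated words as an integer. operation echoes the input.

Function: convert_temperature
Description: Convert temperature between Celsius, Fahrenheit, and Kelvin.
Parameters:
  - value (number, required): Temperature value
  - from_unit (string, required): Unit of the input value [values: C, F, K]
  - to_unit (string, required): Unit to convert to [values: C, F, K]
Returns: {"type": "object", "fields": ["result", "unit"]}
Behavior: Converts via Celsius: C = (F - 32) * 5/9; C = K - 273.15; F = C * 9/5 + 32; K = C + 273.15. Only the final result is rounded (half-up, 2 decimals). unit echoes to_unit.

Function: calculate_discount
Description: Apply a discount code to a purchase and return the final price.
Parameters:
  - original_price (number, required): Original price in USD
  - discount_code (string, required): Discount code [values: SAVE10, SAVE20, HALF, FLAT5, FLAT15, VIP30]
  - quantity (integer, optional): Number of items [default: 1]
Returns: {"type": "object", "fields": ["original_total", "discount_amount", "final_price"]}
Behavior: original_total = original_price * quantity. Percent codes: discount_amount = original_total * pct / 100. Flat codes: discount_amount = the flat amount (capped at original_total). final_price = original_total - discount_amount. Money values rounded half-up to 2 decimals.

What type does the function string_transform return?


The string_transform spec declares Returns: {"type": "object", "fields": ["result", "operation"]}
Type:
object


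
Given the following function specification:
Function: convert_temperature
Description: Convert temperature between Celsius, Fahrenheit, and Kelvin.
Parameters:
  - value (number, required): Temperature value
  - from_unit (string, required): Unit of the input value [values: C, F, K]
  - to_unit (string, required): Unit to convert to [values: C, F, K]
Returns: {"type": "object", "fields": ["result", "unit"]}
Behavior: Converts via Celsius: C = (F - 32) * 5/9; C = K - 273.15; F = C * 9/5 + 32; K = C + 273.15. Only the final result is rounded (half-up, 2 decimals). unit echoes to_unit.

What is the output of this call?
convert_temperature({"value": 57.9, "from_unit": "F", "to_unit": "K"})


To C: (57.9 - 32) * 5/9 = 14.388889
To K: 14.388889 + 273.15 = 287.538889
Round to 2 decimals: 287.54
Output:
{"result": 287.54, "unit": "K"}


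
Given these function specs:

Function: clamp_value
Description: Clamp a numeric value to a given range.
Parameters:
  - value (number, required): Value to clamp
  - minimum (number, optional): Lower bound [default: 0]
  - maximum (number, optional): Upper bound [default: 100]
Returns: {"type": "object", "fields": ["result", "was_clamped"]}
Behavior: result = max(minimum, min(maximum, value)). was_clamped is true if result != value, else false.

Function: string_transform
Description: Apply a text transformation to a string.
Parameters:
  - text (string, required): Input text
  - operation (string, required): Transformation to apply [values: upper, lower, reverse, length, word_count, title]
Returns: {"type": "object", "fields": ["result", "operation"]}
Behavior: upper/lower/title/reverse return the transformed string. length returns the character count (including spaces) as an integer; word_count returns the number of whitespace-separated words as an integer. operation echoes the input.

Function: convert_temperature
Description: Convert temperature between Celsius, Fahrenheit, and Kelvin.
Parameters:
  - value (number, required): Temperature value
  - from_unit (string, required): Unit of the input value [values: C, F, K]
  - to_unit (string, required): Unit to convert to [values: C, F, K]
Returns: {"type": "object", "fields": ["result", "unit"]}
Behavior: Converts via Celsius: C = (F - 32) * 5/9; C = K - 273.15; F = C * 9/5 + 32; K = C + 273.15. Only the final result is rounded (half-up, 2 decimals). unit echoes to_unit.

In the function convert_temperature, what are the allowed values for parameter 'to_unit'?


The convert_temperature spec declares:
  - to_unit (string, required): Unit to convert to [values: C, F, K]
Allowed values:
C, F, K


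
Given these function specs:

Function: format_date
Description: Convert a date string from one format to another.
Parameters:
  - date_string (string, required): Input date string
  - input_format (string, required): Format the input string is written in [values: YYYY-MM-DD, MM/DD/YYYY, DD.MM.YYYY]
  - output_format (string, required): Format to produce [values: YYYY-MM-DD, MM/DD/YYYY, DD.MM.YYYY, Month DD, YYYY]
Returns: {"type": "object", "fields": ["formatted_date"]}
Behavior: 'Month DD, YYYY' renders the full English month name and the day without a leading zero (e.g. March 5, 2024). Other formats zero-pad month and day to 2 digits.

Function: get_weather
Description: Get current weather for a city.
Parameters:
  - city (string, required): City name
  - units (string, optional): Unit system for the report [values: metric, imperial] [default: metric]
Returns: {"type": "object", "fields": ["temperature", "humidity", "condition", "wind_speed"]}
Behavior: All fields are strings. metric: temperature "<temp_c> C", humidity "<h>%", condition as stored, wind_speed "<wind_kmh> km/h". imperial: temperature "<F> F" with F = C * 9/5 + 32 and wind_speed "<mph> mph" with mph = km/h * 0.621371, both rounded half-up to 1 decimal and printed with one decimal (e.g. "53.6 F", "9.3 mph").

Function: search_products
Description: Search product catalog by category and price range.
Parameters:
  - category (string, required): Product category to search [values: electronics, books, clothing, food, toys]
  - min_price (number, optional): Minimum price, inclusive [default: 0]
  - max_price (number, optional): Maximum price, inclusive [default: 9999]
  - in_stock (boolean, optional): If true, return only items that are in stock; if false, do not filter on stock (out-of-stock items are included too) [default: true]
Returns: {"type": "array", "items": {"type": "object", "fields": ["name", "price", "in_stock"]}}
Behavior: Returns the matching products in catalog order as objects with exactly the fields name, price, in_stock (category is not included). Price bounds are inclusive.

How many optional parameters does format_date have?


Parameters of format_date: date_string (required), input_format (required), output_format (required)
Optional count:
0


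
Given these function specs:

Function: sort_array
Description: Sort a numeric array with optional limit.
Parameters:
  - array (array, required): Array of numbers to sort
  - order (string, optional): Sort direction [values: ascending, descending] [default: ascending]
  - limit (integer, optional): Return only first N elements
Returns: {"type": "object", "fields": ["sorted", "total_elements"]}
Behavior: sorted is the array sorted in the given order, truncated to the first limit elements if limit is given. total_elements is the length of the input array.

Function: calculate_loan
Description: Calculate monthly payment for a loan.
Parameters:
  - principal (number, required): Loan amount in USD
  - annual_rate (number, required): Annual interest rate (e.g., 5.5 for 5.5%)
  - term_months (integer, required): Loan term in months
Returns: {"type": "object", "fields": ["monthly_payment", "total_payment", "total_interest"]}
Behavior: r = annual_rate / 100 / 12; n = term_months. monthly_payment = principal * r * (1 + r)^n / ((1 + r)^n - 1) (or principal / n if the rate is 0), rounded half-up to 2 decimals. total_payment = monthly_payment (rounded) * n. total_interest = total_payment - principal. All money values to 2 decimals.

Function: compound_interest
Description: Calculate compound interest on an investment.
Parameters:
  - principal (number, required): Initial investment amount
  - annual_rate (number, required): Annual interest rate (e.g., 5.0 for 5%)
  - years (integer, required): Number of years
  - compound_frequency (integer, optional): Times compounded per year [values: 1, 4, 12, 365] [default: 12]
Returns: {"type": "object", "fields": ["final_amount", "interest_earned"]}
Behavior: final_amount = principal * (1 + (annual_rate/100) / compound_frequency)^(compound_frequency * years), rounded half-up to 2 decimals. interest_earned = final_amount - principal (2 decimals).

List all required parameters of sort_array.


Parameters of sort_array and their required/optional flag:
  array: required
  order: optional
  limit: optional
array


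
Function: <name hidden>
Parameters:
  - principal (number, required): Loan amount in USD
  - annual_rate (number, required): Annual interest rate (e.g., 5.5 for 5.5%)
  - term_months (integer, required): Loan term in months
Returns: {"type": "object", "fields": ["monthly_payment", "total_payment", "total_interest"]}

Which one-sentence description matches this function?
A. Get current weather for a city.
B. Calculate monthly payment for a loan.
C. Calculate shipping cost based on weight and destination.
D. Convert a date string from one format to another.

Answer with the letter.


Parameters principal, annual_rate, term_months and return ["monthly_payment", "total_payment", "total_interest"] fit: Calculate monthly payment for a loan.
B


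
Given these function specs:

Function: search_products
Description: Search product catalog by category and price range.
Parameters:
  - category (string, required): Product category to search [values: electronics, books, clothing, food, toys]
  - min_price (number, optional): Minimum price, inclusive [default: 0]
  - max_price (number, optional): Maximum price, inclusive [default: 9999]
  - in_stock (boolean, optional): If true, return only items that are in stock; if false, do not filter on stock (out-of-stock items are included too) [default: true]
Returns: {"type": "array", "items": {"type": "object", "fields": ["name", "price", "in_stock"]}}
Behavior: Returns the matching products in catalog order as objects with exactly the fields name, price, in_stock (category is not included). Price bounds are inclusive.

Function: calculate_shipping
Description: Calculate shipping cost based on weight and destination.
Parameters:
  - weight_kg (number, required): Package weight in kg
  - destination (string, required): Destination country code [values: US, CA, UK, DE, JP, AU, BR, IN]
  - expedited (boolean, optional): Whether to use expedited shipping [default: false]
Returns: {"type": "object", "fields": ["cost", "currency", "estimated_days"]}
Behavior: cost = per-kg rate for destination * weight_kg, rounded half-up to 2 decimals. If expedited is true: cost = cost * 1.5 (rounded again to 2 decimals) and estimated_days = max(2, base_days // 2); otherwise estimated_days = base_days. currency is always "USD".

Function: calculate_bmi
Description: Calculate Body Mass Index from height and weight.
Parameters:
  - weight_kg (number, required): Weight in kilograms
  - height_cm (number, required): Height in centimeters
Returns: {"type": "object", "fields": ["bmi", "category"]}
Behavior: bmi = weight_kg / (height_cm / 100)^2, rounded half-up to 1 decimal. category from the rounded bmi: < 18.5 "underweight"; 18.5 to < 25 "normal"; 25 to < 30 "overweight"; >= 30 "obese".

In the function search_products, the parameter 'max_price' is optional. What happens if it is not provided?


The search_products spec declares:
  - max_price (number, optional): Maximum price, inclusive [default: 9999]
It defaults to 9999


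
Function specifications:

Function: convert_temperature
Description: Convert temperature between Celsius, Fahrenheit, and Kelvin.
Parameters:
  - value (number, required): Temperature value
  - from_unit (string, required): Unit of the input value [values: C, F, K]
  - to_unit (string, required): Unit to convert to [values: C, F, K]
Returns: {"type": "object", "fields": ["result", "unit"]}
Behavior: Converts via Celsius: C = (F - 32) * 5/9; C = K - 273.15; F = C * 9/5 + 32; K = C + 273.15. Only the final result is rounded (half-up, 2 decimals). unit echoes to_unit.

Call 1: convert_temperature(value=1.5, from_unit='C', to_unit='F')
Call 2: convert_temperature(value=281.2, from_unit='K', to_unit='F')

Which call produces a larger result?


Call 1:
  Input already in C: 1.5
  To F: 1.5 * 9/5 + 32 = 34.7
  Round to 2 decimals: 34.7
  -> 34.7 F
Call 2:
  To C: 281.2 - 273.15 = 8.05
  To F: 8.05 * 9/5 + 32 = 46.49
  Round to 2 decimals: 46.49
  -> 46.49 F
Call 2 (46.49 F)


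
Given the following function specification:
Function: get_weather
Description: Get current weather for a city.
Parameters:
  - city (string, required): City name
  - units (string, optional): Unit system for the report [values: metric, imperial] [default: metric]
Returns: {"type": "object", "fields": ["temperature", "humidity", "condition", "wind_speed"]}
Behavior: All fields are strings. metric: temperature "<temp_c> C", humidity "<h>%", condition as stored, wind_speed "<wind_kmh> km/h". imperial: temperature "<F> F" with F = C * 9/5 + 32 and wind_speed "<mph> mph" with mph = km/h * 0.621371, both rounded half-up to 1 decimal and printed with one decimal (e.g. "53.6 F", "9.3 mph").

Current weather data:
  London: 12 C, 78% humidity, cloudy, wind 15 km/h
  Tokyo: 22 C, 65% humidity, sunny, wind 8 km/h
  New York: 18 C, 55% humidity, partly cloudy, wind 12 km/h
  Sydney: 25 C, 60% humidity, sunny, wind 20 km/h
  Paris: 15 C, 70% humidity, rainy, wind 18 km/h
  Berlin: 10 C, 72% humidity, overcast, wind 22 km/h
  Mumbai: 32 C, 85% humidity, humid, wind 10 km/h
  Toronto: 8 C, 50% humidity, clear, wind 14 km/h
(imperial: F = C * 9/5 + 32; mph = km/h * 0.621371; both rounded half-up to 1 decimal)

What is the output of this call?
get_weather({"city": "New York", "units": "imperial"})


New York record: 18 C, 55%, partly cloudy, 12 km/h
imperial: temperature = 18 * 9/5 + 32 = 64.4 -> 64.4 F
imperial: wind_speed = 12 * 0.621371 = 7.456452 -> 7.5 mph
Output:
{"temperature": "64.4 F", "humidity": "55%", "condition": "partly cloudy", "wind_speed": "7.5 mph"}


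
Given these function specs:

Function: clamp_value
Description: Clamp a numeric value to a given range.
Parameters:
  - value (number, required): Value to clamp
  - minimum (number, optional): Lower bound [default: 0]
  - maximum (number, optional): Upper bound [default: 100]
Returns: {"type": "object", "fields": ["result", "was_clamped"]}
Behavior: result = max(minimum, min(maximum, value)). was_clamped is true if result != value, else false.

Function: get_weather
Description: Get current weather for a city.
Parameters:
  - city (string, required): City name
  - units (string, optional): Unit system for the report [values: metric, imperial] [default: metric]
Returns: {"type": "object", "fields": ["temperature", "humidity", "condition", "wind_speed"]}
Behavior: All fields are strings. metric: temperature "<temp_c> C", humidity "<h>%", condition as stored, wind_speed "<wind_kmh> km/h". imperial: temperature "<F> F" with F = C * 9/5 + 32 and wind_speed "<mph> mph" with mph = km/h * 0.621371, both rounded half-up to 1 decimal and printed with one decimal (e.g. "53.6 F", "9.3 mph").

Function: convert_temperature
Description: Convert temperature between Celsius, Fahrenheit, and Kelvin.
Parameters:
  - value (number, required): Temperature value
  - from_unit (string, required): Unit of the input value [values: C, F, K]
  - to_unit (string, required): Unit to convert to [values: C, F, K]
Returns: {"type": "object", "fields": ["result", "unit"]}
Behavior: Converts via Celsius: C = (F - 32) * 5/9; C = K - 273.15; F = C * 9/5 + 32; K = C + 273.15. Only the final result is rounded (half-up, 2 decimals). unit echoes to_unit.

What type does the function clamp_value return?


The clamp_value spec declares Returns: {"type": "object", "fields": ["result", "was_clamped"]}
Type:
object


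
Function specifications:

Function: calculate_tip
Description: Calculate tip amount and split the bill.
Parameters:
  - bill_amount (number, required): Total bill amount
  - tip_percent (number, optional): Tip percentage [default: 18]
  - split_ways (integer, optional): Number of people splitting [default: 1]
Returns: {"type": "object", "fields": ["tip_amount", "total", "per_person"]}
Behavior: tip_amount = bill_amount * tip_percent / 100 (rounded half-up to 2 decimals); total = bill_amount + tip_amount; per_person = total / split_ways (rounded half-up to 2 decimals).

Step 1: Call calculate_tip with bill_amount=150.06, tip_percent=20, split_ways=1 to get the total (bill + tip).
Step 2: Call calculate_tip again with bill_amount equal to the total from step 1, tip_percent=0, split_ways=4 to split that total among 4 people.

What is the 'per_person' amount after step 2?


Step 1: calculate_tip(bill_amount=150.06, tip_percent=20, split_ways=1)
  tip_amount = 150.06 * 20/100 = 30.012 -> 30.01
  total = 150.06 + 30.01 = 180.07
  per_person = 180.07 / 1 = 180.07 -> 180.07
  -> total = 180.07
Step 2: calculate_tip(bill_amount=180.07, tip_percent=0, split_ways=4)
  tip_amount = 180.07 * 0/100 = 0 -> 0.00
  total = 180.07 + 0.00 = 180.07
  per_person = 180.07 / 4 = 45.0175 -> 45.02
  -> per_person = 45.02
$45.02


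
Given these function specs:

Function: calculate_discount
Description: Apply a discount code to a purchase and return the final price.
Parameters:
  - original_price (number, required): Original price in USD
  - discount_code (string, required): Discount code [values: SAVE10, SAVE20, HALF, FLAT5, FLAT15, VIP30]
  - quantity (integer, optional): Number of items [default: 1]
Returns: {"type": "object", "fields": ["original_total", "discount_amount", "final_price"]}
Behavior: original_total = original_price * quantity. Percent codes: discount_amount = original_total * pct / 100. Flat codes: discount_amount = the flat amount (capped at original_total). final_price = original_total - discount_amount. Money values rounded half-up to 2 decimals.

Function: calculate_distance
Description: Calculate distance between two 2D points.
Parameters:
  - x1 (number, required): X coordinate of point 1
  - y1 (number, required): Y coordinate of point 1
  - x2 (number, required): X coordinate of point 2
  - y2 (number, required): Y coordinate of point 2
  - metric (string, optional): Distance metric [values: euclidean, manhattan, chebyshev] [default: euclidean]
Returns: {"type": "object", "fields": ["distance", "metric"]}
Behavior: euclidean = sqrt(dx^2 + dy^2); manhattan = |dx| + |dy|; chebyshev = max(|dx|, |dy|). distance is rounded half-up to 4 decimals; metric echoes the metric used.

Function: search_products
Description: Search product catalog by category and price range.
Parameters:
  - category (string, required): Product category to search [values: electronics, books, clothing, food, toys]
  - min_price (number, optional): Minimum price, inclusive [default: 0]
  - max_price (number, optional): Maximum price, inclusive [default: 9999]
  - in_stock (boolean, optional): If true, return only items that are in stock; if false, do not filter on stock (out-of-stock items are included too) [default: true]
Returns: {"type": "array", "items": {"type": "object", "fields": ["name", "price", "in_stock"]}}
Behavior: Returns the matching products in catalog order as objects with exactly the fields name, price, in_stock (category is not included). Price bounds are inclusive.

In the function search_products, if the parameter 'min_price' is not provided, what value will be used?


The search_products spec declares:
  - min_price (number, optional): Minimum price, inclusive [default: 0]
Default:
0


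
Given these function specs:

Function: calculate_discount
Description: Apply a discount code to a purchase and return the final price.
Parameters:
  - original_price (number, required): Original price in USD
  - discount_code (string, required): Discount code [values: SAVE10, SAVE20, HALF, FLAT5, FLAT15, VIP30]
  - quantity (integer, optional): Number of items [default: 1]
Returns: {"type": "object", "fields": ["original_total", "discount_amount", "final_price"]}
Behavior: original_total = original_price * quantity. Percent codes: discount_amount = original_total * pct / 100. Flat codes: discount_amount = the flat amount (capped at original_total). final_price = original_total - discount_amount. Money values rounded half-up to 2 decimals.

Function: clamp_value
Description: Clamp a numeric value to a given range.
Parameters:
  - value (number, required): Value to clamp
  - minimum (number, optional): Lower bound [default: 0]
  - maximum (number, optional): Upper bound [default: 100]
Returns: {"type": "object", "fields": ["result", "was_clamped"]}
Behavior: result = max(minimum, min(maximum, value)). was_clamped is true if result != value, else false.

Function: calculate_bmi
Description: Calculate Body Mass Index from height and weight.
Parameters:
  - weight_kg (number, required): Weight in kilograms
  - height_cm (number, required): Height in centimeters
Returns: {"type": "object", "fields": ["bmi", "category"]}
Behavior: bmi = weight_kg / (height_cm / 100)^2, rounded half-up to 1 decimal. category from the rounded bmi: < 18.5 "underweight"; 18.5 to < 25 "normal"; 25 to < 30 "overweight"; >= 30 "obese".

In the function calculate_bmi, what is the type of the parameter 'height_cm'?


The calculate_bmi spec declares:
  - height_cm (number, required): Height in centimeters
Type:
number


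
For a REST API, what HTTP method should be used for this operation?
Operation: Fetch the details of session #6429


GET = read, POST = create, PUT = update/replace, DELETE = remove
This operation is a read.
GET


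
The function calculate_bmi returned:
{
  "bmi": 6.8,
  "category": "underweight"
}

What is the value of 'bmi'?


6.8


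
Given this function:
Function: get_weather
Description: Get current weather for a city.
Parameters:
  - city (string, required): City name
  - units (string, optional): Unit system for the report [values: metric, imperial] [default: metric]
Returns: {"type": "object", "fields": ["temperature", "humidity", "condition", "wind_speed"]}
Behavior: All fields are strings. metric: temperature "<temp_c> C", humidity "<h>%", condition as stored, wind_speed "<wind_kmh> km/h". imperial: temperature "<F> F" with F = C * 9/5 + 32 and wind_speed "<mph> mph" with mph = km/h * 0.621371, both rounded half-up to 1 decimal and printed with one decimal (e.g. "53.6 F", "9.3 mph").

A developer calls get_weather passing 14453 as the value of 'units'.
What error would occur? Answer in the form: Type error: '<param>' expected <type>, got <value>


Spec: 'units' is declared as string; 14453 is an integer.
Type error: 'units' expected string, got 14453


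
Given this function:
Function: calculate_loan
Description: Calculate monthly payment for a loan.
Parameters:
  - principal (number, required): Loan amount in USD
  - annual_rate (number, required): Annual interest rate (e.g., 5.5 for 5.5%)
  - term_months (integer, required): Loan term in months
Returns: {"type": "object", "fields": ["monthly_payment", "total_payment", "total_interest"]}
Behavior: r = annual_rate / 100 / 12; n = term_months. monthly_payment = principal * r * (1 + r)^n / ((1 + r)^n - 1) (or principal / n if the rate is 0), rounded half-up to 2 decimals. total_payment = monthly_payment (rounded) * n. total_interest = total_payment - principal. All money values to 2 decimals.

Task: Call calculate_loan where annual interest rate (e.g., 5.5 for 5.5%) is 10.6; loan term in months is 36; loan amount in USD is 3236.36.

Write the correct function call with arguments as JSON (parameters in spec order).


Mapping each described value to its parameter name:
  'Annual interest rate (e.g., 5.5 for 5.5%)' -> annual_rate = 10.6
  'Loan term in months' -> term_months = 36
  'Loan amount in USD' -> principal = 3236.36
calculate_loan({"principal": 3236.36, "annual_rate": 10.6, "term_months": 36})


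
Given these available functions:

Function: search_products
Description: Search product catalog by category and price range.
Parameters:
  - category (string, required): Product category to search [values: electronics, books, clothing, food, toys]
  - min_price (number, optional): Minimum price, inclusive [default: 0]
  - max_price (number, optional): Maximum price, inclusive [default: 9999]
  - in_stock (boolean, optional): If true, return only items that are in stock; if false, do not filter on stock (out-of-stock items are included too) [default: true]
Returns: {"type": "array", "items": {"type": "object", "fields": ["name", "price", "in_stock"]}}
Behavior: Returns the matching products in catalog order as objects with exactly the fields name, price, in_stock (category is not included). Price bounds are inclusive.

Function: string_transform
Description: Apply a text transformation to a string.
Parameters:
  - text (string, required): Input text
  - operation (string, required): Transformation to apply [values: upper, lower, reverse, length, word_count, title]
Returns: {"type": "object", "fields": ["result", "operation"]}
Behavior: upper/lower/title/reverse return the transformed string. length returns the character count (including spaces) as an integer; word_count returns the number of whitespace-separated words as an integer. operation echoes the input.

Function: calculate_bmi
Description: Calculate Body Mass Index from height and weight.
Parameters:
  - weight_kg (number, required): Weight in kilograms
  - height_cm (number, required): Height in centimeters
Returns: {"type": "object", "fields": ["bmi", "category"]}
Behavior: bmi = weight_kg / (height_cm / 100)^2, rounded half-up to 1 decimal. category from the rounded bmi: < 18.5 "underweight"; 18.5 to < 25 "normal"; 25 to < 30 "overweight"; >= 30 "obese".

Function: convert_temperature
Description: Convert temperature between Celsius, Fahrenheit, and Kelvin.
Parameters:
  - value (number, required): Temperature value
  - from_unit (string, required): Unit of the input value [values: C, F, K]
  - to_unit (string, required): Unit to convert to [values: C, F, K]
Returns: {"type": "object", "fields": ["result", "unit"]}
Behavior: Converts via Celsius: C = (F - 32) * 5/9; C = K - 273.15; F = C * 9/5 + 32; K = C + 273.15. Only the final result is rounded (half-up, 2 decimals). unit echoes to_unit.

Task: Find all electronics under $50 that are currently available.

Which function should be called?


The task needs a function whose description is: Search product catalog by category and price range.
search_products


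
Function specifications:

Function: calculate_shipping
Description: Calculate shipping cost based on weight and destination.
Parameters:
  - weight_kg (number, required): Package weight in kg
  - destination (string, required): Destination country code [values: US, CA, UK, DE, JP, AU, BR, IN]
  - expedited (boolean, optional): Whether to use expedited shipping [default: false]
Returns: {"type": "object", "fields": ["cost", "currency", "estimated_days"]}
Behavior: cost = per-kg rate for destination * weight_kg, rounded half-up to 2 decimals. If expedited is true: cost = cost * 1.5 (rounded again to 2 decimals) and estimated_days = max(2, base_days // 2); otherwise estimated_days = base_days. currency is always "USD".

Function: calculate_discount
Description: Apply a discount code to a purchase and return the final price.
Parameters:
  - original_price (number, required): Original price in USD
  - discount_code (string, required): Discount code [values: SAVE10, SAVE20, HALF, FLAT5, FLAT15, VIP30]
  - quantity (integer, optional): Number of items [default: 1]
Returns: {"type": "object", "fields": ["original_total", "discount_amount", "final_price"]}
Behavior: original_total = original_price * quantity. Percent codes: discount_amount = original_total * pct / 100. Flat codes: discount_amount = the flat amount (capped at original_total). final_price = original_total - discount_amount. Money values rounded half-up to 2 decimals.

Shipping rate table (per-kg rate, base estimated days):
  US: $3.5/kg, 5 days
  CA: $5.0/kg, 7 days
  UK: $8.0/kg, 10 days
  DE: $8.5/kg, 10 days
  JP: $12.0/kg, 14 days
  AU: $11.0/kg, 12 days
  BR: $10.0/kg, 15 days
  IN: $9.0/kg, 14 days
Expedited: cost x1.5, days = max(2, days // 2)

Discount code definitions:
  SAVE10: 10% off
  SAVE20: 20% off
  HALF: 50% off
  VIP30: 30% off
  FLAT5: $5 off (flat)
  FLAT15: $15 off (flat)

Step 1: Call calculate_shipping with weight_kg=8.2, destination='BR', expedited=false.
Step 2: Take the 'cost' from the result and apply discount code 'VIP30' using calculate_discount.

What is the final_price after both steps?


Step 1: calculate_shipping(weight_kg=8.2, destination=BR, expedited=false)
  Rate for BR: $10.0/kg, base 15 days
  cost = 10.0 * 8.2 = 82 -> 82.00
  expedited not set/false: estimated_days = 15
  -> cost = 82.00 USD
Step 2: calculate_discount(original_price=82.0, discount_code=VIP30, quantity=1)
  original_total = 82.0 * 1 = 82.00
  VIP30 = 30% off: discount_amount = 82.00 * 30/100 = 24.6 -> 24.60
  final_price = 82.00 - 24.60 = 57.40
  -> final_price = 57.40
$57.40
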